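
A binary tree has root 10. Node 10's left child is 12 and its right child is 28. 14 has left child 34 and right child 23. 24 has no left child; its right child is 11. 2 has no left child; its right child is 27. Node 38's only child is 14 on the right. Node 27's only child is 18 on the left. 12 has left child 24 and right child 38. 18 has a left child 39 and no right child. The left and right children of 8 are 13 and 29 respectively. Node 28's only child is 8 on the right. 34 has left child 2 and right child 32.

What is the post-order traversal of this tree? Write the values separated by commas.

11, 24, 39, 18, 27, 2, 32, 34, 23, 14, 38, 12, 13, 29, 8, 28, 10

Post-order visits the left subtree, then the right subtree, then the node.
At 10: go left to 12.
  At 12: go left to 24.
    At 24: no left child.
    At 24: go right to 11.
      11 is a leaf — visit 11.
    Visit 24.
  At 12: go right to 38.
    At 38: no left child.
    At 38: go right to 14.
      At 14: go left to 34.
        At 34: go left to 2.
          At 2: no left child.
          At 2: go right to 27.
            At 27: go left to 18.
              At 18: go left to 39.
                39 is a leaf — visit 39.
              At 18: no right child.
              Visit 18.
            At 27: no right child.
            Visit 27.
          Visit 2.
        At 34: go right to 32.
          32 is a leaf — visit 32.
        Visit 34.
      At 14: go right to 23.
        23 is a leaf — visit 23.
      Visit 14.
    Visit 38.
  Visit 12.
At 10: go right to 28.
  At 28: no left child.
  At 28: go right to 8.
    At 8: go left to 13.
      13 is a leaf — visit 13.
    At 8: go right to 29.
      29 is a leaf — visit 29.
    Visit 8.
  Visit 28.
Visit 10.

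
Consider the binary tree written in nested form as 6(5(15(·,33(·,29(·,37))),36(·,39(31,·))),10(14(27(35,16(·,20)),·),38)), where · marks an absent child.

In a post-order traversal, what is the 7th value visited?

36

Post-order visits the left subtree, then the right subtree, then the node.
At 6: go left to 5.
  At 5: go left to 15.
    At 15: no left child.
    At 15: go right to 33.
      At 33: no left child.
      At 33: go right to 29.
        At 29: no left child.
        At 29: go right to 37.
          37 is a leaf — visit 37.
        Visit 29.
      Visit 33.
    Visit 15.
  At 5: go right to 36.
    At 36: no left child.
    At 36: go right to 39.
      At 39: go left to 31.
        31 is a leaf — visit 31.
      At 39: no right child.
      Visit 39.
    Visit 36.
  Visit 5.
At 6: go right to 10.
  At 10: go left to 14.
    At 14: go left to 27.
      At 27: go left to 35.
        35 is a leaf — visit 35.
      At 27: go right to 16.
        At 16: no left child.
        At 16: go right to 20.
          20 is a leaf — visit 20.
        Visit 16.
      Visit 27.
    At 14: no right child.
    Visit 14.
  At 10: go right to 38.
    38 is a leaf — visit 38.
  Visit 10.
Visit 6.
Full post-order sequence: 37, 29, 33, 15, 31, 39, 36, 5, 35, 20, 16, 27, 14, 38, 10, 6.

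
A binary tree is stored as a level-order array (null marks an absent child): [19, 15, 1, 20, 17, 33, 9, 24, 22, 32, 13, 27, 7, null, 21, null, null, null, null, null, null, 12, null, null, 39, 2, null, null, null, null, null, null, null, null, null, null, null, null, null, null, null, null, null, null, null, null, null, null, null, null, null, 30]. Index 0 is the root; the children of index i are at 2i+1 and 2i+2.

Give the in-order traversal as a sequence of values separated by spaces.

24 20 22 15 32 17 12 13 19 27 39 33 30 2 7 1 9 21

In-order visits the left subtree, then the node, then the right subtree.
At 19: go left to 15.
  At 15: go left to 20.
    At 20: go left to 24.
      24 is a leaf — visit 24.
    Visit 20.
    At 20: go right to 22.
      22 is a leaf — visit 22.
  Visit 15.
  At 15: go right to 17.
    At 17: go left to 32.
      32 is a leaf — visit 32.
    Visit 17.
    At 17: go right to 13.
      At 13: go left to 12.
        12 is a leaf — visit 12.
      Visit 13.
      At 13: no right child.
Visit 19.
At 19: go right to 1.
  At 1: go left to 33.
    At 33: go left to 27.
      At 27: no left child.
      Visit 27.
      At 27: go right to 39.
        39 is a leaf — visit 39.
    Visit 33.
    At 33: go right to 7.
      At 7: go left to 2.
        At 2: go left to 30.
          30 is a leaf — visit 30.
        Visit 2.
        At 2: no right child.
      Visit 7.
      At 7: no right child.
  Visit 1.
  At 1: go right to 9.
    At 9: no left child.
    Visit 9.
    At 9: go right to 21.
      21 is a leaf — visit 21.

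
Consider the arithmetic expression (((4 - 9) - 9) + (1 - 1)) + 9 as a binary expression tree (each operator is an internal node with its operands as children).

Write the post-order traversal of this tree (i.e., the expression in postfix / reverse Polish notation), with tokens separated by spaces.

Post-order on an expression tree gives postfix notation: for each operator, emit left operand, right operand, then the operator.

4 9 - 9 - 1 1 - + 9 +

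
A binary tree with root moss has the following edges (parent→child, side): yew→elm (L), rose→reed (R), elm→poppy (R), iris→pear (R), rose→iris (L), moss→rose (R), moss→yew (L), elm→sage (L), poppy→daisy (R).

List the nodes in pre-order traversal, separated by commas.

Pre-order visits the node, then its left subtree, then its right subtree.
Visit moss.
At moss: go left to yew.
  Visit yew.
  At yew: go left to elm.
    Visit elm.
    At elm: go left to sage.
      sage is a leaf — visit sage.
    At elm: go right to poppy.
      Visit poppy.
      At poppy: no left child.
      At poppy: go right to daisy.
        daisy is a leaf — visit daisy.
  At yew: no right child.
At moss: go right to rose.
  Visit rose.
  At rose: go left to iris.
    Visit iris.
    At iris: no left child.
    At iris: go right to pear.
      pear is a leaf — visit pear.
  At rose: go right to reed.
    reed is a leaf — visit reed.

moss, yew, elm, sage, poppy, daisy, rose, iris, pear, reed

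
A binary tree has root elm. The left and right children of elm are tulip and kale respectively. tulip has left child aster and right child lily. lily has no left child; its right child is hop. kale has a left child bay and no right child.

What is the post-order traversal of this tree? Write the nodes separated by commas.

aster, hop, lily, tulip, bay, kale, elm

Post-order visits the left subtree, then the right subtree, then the node.
At elm: go left to tulip.
  At tulip: go left to aster.
    aster is a leaf — visit aster.
  At tulip: go right to lily.
    At lily: no left child.
    At lily: go right to hop.
      hop is a leaf — visit hop.
    Visit lily.
  Visit tulip.
At elm: go right to kale.
  At kale: go left to bay.
    bay is a leaf — visit bay.
  At kale: no right child.
  Visit kale.
Visit elm.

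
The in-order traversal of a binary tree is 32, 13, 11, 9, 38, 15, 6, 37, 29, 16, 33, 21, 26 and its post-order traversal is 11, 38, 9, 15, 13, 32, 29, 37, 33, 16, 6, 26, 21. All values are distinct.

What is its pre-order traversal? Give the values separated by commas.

The last element of post-order is the root; it splits in-order into left and right subtrees.
Root 21: left subtree has 11 nodes {32, 13, 11, 9, 38, 15, 6, 37, 29, 16, 33}, right has 1 {26}.
  Root 6: left subtree has 6 nodes {32, 13, 11, 9, 38, 15}, right has 4 {37, 29, 16, 33}.
    Root 32: left subtree has 0 nodes { }, right has 5 {13, 11, 9, 38, 15}.
      Root 13: left subtree has 0 nodes { }, right has 4 {11, 9, 38, 15}.
        Root 15: left subtree has 3 nodes {11, 9, 38}, right has 0 { }.
          Root 9: left subtree has 1 node {11}, right has 1 {38}.
    Root 16: left subtree has 2 nodes {37, 29}, right has 1 {33}.
      Root 37: left subtree has 0 nodes { }, right has 1 {29}.

21, 6, 32, 13, 15, 9, 11, 38, 16, 37, 29, 33, 26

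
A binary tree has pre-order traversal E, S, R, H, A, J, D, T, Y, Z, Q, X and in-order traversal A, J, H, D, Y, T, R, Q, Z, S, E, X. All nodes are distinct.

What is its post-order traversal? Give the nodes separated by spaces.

J A Y T D H Q Z R S X E

The first element of pre-order is the root; it splits in-order into left and right subtrees.
Root E: left subtree has 10 nodes {A, J, H, D, Y, T, R, Q, Z, S}, right has 1 {X}.
  Root S: left subtree has 9 nodes {A, J, H, D, Y, T, R, Q, Z}, right has 0 { }.
    Root R: left subtree has 6 nodes {A, J, H, D, Y, T}, right has 2 {Q, Z}.
      Root H: left subtree has 2 nodes {A, J}, right has 3 {D, Y, T}.
        Root A: left subtree has 0 nodes { }, right has 1 {J}.
        Root D: left subtree has 0 nodes { }, right has 2 {Y, T}.
          Root T: left subtree has 1 node {Y}, right has 0 { }.
      Root Z: left subtree has 1 node {Q}, right has 0 { }.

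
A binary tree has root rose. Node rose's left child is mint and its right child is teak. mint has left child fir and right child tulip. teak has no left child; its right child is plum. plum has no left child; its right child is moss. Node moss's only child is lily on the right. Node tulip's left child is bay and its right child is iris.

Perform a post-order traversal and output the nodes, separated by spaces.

Post-order visits the left subtree, then the right subtree, then the node.
At rose: go left to mint.
  At mint: go left to fir.
    fir is a leaf — visit fir.
  At mint: go right to tulip.
    At tulip: go left to bay.
      bay is a leaf — visit bay.
    At tulip: go right to iris.
      iris is a leaf — visit iris.
    Visit tulip.
  Visit mint.
At rose: go right to teak.
  At teak: no left child.
  At teak: go right to plum.
    At plum: no left child.
    At plum: go right to moss.
      At moss: no left child.
      At moss: go right to lily.
        lily is a leaf — visit lily.
      Visit moss.
    Visit plum.
  Visit teak.
Visit rose.

fir bay iris tulip mint lily moss plum teak rose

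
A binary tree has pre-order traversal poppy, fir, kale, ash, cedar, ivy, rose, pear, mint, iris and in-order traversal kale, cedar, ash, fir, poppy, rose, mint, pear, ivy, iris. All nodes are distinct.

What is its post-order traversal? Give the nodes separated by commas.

The first element of pre-order is the root; it splits in-order into left and right subtrees.
Root poppy: left subtree has 4 nodes {kale, cedar, ash, fir}, right has 5 {rose, mint, pear, ivy, iris}.
  Root fir: left subtree has 3 nodes {kale, cedar, ash}, right has 0 { }.
    Root kale: left subtree has 0 nodes { }, right has 2 {cedar, ash}.
      Root ash: left subtree has 1 node {cedar}, right has 0 { }.
  Root ivy: left subtree has 3 nodes {rose, mint, pear}, right has 1 {iris}.
    Root rose: left subtree has 0 nodes { }, right has 2 {mint, pear}.
      Root pear: left subtree has 1 node {mint}, right has 0 { }.

cedar, ash, kale, fir, mint, pear, rose, iris, ivy, poppy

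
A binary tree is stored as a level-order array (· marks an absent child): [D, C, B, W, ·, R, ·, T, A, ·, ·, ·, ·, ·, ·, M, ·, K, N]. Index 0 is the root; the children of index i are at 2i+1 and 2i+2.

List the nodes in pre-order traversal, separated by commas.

D, C, W, T, M, A, K, N, B, R

Pre-order visits the node, then its left subtree, then its right subtree.
Visit D.
At D: go left to C.
  Visit C.
  At C: go left to W.
    Visit W.
    At W: go left to T.
      Visit T.
      At T: go left to M.
        M is a leaf — visit M.
      At T: no right child.
    At W: go right to A.
      Visit A.
      At A: go left to K.
        K is a leaf — visit K.
      At A: go right to N.
        N is a leaf — visit N.
  At C: no right child.
At D: go right to B.
  Visit B.
  At B: go left to R.
    R is a leaf — visit R.
  At B: no right child.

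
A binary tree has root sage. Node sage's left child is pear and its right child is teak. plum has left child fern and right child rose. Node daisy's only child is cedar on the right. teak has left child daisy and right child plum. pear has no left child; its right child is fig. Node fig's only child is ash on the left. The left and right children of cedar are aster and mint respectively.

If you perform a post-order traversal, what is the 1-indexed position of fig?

Post-order visits the left subtree, then the right subtree, then the node.
At sage: go left to pear.
  At pear: no left child.
  At pear: go right to fig.
    At fig: go left to ash.
      ash is a leaf — visit ash.
    At fig: no right child.
    Visit fig.
  Visit pear.
At sage: go right to teak.
  At teak: go left to daisy.
    At daisy: no left child.
    At daisy: go right to cedar.
      At cedar: go left to aster.
        aster is a leaf — visit aster.
      At cedar: go right to mint.
        mint is a leaf — visit mint.
      Visit cedar.
    Visit daisy.
  At teak: go right to plum.
    At plum: go left to fern.
      fern is a leaf — visit fern.
    At plum: go right to rose.
      rose is a leaf — visit rose.
    Visit plum.
  Visit teak.
Visit sage.
Full post-order sequence: ash, fig, pear, aster, mint, cedar, daisy, fern, rose, plum, teak, sage.

2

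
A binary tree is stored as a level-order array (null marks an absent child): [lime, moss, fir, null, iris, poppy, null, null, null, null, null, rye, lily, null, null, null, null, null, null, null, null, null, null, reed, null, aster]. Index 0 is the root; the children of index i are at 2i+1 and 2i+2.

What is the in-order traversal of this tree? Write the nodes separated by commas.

moss, iris, lime, reed, rye, poppy, aster, lily, fir

In-order visits the left subtree, then the node, then the right subtree.
At lime: go left to moss.
  At moss: no left child.
  Visit moss.
  At moss: go right to iris.
    iris is a leaf — visit iris.
Visit lime.
At lime: go right to fir.
  At fir: go left to poppy.
    At poppy: go left to rye.
      At rye: go left to reed.
        reed is a leaf — visit reed.
      Visit rye.
      At rye: no right child.
    Visit poppy.
    At poppy: go right to lily.
      At lily: go left to aster.
        aster is a leaf — visit aster.
      Visit lily.
      At lily: no right child.
  Visit fir.
  At fir: no right child.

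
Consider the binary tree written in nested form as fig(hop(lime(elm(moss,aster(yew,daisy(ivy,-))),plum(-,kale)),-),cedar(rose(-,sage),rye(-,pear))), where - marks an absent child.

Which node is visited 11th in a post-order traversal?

Post-order visits the left subtree, then the right subtree, then the node.
At fig: go left to hop.
  At hop: go left to lime.
    At lime: go left to elm.
      At elm: go left to moss.
        moss is a leaf — visit moss.
      At elm: go right to aster.
        At aster: go left to yew.
          yew is a leaf — visit yew.
        At aster: go right to daisy.
          At daisy: go left to ivy.
            ivy is a leaf — visit ivy.
          At daisy: no right child.
          Visit daisy.
        Visit aster.
      Visit elm.
    At lime: go right to plum.
      At plum: no left child.
      At plum: go right to kale.
        kale is a leaf — visit kale.
      Visit plum.
    Visit lime.
  At hop: no right child.
  Visit hop.
At fig: go right to cedar.
  At cedar: go left to rose.
    At rose: no left child.
    At rose: go right to sage.
      sage is a leaf — visit sage.
    Visit rose.
  At cedar: go right to rye.
    At rye: no left child.
    At rye: go right to pear.
      pear is a leaf — visit pear.
    Visit rye.
  Visit cedar.
Visit fig.
Full post-order sequence: moss, yew, ivy, daisy, aster, elm, kale, plum, lime, hop, sage, rose, pear, rye, cedar, fig.

sage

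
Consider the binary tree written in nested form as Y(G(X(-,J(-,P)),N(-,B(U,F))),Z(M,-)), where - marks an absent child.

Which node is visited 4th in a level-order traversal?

X

Level-order visits nodes level by level from the root, left to right within each level.
Level 0: Y
Level 1: G, Z
Level 2: X, N, M
Level 3: J, B
Level 4: P, U, F
Full level-order sequence: Y, G, Z, X, N, M, J, B, P, U, F.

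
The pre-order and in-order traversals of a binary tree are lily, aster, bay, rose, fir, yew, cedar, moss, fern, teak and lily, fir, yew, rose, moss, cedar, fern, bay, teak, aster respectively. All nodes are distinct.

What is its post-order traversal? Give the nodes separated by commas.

The first element of pre-order is the root; it splits in-order into left and right subtrees.
Root lily: left subtree has 0 nodes { }, right has 9 {fir, yew, rose, moss, cedar, fern, bay, teak, aster}.
  Root aster: left subtree has 8 nodes {fir, yew, rose, moss, cedar, fern, bay, teak}, right has 0 { }.
    Root bay: left subtree has 6 nodes {fir, yew, rose, moss, cedar, fern}, right has 1 {teak}.
      Root rose: left subtree has 2 nodes {fir, yew}, right has 3 {moss, cedar, fern}.
        Root fir: left subtree has 0 nodes { }, right has 1 {yew}.
        Root cedar: left subtree has 1 node {moss}, right has 1 {fern}.

yew, fir, moss, fern, cedar, rose, teak, bay, aster, lily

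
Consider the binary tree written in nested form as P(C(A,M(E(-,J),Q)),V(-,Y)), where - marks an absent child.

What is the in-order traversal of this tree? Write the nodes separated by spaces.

A C E J M Q P V Y

In-order visits the left subtree, then the node, then the right subtree.
At P: go left to C.
  At C: go left to A.
    A is a leaf — visit A.
  Visit C.
  At C: go right to M.
    At M: go left to E.
      At E: no left child.
      Visit E.
      At E: go right to J.
        J is a leaf — visit J.
    Visit M.
    At M: go right to Q.
      Q is a leaf — visit Q.
Visit P.
At P: go right to V.
  At V: no left child.
  Visit V.
  At V: go right to Y.
    Y is a leaf — visit Y.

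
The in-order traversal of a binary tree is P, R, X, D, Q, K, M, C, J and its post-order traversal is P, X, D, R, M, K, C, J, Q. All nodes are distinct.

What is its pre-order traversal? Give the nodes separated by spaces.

The last element of post-order is the root; it splits in-order into left and right subtrees.
Root Q: left subtree has 4 nodes {P, R, X, D}, right has 4 {K, M, C, J}.
  Root R: left subtree has 1 node {P}, right has 2 {X, D}.
    Root D: left subtree has 1 node {X}, right has 0 { }.
  Root J: left subtree has 3 nodes {K, M, C}, right has 0 { }.
    Root C: left subtree has 2 nodes {K, M}, right has 0 { }.
      Root K: left subtree has 0 nodes { }, right has 1 {M}.

Q R P D X J C K M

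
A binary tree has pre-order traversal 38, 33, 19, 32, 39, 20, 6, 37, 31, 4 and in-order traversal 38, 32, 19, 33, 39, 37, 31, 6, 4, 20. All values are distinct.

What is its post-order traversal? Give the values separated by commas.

32, 19, 31, 37, 4, 6, 20, 39, 33, 38

The first element of pre-order is the root; it splits in-order into left and right subtrees.
Root 38: left subtree has 0 nodes { }, right has 9 {32, 19, 33, 39, 37, 31, 6, 4, 20}.
  Root 33: left subtree has 2 nodes {32, 19}, right has 6 {39, 37, 31, 6, 4, 20}.
    Root 19: left subtree has 1 node {32}, right has 0 { }.
    Root 39: left subtree has 0 nodes { }, right has 5 {37, 31, 6, 4, 20}.
      Root 20: left subtree has 4 nodes {37, 31, 6, 4}, right has 0 { }.
        Root 6: left subtree has 2 nodes {37, 31}, right has 1 {4}.
          Root 37: left subtree has 0 nodes { }, right has 1 {31}.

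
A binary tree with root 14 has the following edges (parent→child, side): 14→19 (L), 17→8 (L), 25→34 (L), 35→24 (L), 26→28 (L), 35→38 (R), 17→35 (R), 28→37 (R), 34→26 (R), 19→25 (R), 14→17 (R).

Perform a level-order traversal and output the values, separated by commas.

Level-order visits nodes level by level from the root, left to right within each level.
Level 0: 14
Level 1: 19, 17
Level 2: 25, 8, 35
Level 3: 34, 24, 38
Level 4: 26
Level 5: 28
Level 6: 37

14, 19, 17, 25, 8, 35, 34, 24, 38, 26, 28, 37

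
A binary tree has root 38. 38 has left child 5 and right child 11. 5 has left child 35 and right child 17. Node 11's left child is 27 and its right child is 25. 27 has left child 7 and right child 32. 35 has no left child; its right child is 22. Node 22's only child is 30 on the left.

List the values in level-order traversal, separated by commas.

Level-order visits nodes level by level from the root, left to right within each level.
Level 0: 38
Level 1: 5, 11
Level 2: 35, 17, 27, 25
Level 3: 22, 7, 32
Level 4: 30

38, 5, 11, 35, 17, 27, 25, 22, 7, 32, 30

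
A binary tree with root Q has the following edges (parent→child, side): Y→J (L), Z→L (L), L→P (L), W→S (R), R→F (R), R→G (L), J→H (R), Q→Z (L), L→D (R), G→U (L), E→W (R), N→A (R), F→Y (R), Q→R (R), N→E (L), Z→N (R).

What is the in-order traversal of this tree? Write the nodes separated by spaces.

In-order visits the left subtree, then the node, then the right subtree.
At Q: go left to Z.
  At Z: go left to L.
    At L: go left to P.
      P is a leaf — visit P.
    Visit L.
    At L: go right to D.
      D is a leaf — visit D.
  Visit Z.
  At Z: go right to N.
    At N: go left to E.
      At E: no left child.
      Visit E.
      At E: go right to W.
        At W: no left child.
        Visit W.
        At W: go right to S.
          S is a leaf — visit S.
    Visit N.
    At N: go right to A.
      A is a leaf — visit A.
Visit Q.
At Q: go right to R.
  At R: go left to G.
    At G: go left to U.
      U is a leaf — visit U.
    Visit G.
    At G: no right child.
  Visit R.
  At R: go right to F.
    At F: no left child.
    Visit F.
    At F: go right to Y.
      At Y: go left to J.
        At J: no left child.
        Visit J.
        At J: go right to H.
          H is a leaf — visit H.
      Visit Y.
      At Y: no right child.

P L D Z E W S N A Q U G R F J H Y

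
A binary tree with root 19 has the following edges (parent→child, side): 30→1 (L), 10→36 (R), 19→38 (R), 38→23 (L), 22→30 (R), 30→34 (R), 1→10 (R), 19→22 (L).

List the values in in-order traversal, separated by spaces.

22 1 10 36 30 34 19 23 38

In-order visits the left subtree, then the node, then the right subtree.
At 19: go left to 22.
  At 22: no left child.
  Visit 22.
  At 22: go right to 30.
    At 30: go left to 1.
      At 1: no left child.
      Visit 1.
      At 1: go right to 10.
        At 10: no left child.
        Visit 10.
        At 10: go right to 36.
          36 is a leaf — visit 36.
    Visit 30.
    At 30: go right to 34.
      34 is a leaf — visit 34.
Visit 19.
At 19: go right to 38.
  At 38: go left to 23.
    23 is a leaf — visit 23.
  Visit 38.
  At 38: no right child.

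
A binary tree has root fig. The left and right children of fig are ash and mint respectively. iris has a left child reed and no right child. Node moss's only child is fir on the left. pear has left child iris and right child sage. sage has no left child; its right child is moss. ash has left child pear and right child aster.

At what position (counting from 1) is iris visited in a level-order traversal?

Level-order visits nodes level by level from the root, left to right within each level.
Level 0: fig
Level 1: ash, mint
Level 2: pear, aster
Level 3: iris, sage
Level 4: reed, moss
Level 5: fir
Full level-order sequence: fig, ash, mint, pear, aster, iris, sage, reed, moss, fir.

6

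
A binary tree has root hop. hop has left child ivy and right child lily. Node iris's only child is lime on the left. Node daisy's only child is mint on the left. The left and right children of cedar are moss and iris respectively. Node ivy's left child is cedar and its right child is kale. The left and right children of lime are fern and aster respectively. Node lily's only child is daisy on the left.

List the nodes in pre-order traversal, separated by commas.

hop, ivy, cedar, moss, iris, lime, fern, aster, kale, lily, daisy, mint

Pre-order visits the node, then its left subtree, then its right subtree.
Visit hop.
At hop: go left to ivy.
  Visit ivy.
  At ivy: go left to cedar.
    Visit cedar.
    At cedar: go left to moss.
      moss is a leaf — visit moss.
    At cedar: go right to iris.
      Visit iris.
      At iris: go left to lime.
        Visit lime.
        At lime: go left to fern.
          fern is a leaf — visit fern.
        At lime: go right to aster.
          aster is a leaf — visit aster.
      At iris: no right child.
  At ivy: go right to kale.
    kale is a leaf — visit kale.
At hop: go right to lily.
  Visit lily.
  At lily: go left to daisy.
    Visit daisy.
    At daisy: go left to mint.
      mint is a leaf — visit mint.
    At daisy: no right child.
  At lily: no right child.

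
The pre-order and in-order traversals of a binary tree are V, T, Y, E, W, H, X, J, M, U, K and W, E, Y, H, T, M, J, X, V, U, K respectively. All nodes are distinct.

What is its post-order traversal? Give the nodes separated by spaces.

The first element of pre-order is the root; it splits in-order into left and right subtrees.
Root V: left subtree has 8 nodes {W, E, Y, H, T, M, J, X}, right has 2 {U, K}.
  Root T: left subtree has 4 nodes {W, E, Y, H}, right has 3 {M, J, X}.
    Root Y: left subtree has 2 nodes {W, E}, right has 1 {H}.
      Root E: left subtree has 1 node {W}, right has 0 { }.
    Root X: left subtree has 2 nodes {M, J}, right has 0 { }.
      Root J: left subtree has 1 node {M}, right has 0 { }.
  Root U: left subtree has 0 nodes { }, right has 1 {K}.

W E H Y M J X T K U V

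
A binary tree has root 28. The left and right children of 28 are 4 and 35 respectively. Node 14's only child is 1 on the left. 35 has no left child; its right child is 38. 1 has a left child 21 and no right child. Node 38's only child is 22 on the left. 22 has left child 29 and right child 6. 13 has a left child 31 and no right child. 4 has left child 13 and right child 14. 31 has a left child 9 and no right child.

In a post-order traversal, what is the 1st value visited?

9

Post-order visits the left subtree, then the right subtree, then the node.
At 28: go left to 4.
  At 4: go left to 13.
    At 13: go left to 31.
      At 31: go left to 9.
        9 is a leaf — visit 9.
      At 31: no right child.
      Visit 31.
    At 13: no right child.
    Visit 13.
  At 4: go right to 14.
    At 14: go left to 1.
      At 1: go left to 21.
        21 is a leaf — visit 21.
      At 1: no right child.
      Visit 1.
    At 14: no right child.
    Visit 14.
  Visit 4.
At 28: go right to 35.
  At 35: no left child.
  At 35: go right to 38.
    At 38: go left to 22.
      At 22: go left to 29.
        29 is a leaf — visit 29.
      At 22: go right to 6.
        6 is a leaf — visit 6.
      Visit 22.
    At 38: no right child.
    Visit 38.
  Visit 35.
Visit 28.
Full post-order sequence: 9, 31, 13, 21, 1, 14, 4, 29, 6, 22, 38, 35, 28.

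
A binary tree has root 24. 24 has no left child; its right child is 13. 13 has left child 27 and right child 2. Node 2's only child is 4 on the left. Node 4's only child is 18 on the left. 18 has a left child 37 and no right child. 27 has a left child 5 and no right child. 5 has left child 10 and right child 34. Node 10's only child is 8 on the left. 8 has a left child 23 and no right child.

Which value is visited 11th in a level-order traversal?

37

Level-order visits nodes level by level from the root, left to right within each level.
Level 0: 24
Level 1: 13
Level 2: 27, 2
Level 3: 5, 4
Level 4: 10, 34, 18
Level 5: 8, 37
Level 6: 23
Full level-order sequence: 24, 13, 27, 2, 5, 4, 10, 34, 18, 8, 37, 23.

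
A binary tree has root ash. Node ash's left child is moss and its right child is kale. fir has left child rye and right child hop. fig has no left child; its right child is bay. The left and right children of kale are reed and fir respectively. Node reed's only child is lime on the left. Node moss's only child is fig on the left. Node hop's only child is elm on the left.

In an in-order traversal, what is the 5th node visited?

In-order visits the left subtree, then the node, then the right subtree.
At ash: go left to moss.
  At moss: go left to fig.
    At fig: no left child.
    Visit fig.
    At fig: go right to bay.
      bay is a leaf — visit bay.
  Visit moss.
  At moss: no right child.
Visit ash.
At ash: go right to kale.
  At kale: go left to reed.
    At reed: go left to lime.
      lime is a leaf — visit lime.
    Visit reed.
    At reed: no right child.
  Visit kale.
  At kale: go right to fir.
    At fir: go left to rye.
      rye is a leaf — visit rye.
    Visit fir.
    At fir: go right to hop.
      At hop: go left to elm.
        elm is a leaf — visit elm.
      Visit hop.
      At hop: no right child.
Full in-order sequence: fig, bay, moss, ash, lime, reed, kale, rye, fir, elm, hop.

lime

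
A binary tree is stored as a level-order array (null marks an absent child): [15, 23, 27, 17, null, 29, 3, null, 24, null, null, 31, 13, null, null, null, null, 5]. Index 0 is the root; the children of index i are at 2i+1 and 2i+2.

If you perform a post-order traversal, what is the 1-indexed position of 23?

4

Post-order visits the left subtree, then the right subtree, then the node.
At 15: go left to 23.
  At 23: go left to 17.
    At 17: no left child.
    At 17: go right to 24.
      At 24: go left to 5.
        5 is a leaf — visit 5.
      At 24: no right child.
      Visit 24.
    Visit 17.
  At 23: no right child.
  Visit 23.
At 15: go right to 27.
  At 27: go left to 29.
    At 29: go left to 31.
      31 is a leaf — visit 31.
    At 29: go right to 13.
      13 is a leaf — visit 13.
    Visit 29.
  At 27: go right to 3.
    3 is a leaf — visit 3.
  Visit 27.
Visit 15.
Full post-order sequence: 5, 24, 17, 23, 31, 13, 29, 3, 27, 15.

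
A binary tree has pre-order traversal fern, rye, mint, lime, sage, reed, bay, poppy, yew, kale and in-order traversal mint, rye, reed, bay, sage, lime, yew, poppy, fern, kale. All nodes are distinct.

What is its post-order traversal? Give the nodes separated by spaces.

The first element of pre-order is the root; it splits in-order into left and right subtrees.
Root fern: left subtree has 8 nodes {mint, rye, reed, bay, sage, lime, yew, poppy}, right has 1 {kale}.
  Root rye: left subtree has 1 node {mint}, right has 6 {reed, bay, sage, lime, yew, poppy}.
    Root lime: left subtree has 3 nodes {reed, bay, sage}, right has 2 {yew, poppy}.
      Root sage: left subtree has 2 nodes {reed, bay}, right has 0 { }.
        Root reed: left subtree has 0 nodes { }, right has 1 {bay}.
      Root poppy: left subtree has 1 node {yew}, right has 0 { }.

mint bay reed sage yew poppy lime rye kale fern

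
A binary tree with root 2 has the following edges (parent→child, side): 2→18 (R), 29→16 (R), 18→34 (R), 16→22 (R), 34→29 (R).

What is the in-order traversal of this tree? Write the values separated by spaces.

In-order visits the left subtree, then the node, then the right subtree.
At 2: no left child.
Visit 2.
At 2: go right to 18.
  At 18: no left child.
  Visit 18.
  At 18: go right to 34.
    At 34: no left child.
    Visit 34.
    At 34: go right to 29.
      At 29: no left child.
      Visit 29.
      At 29: go right to 16.
        At 16: no left child.
        Visit 16.
        At 16: go right to 22.
          22 is a leaf — visit 22.

2 18 34 29 16 22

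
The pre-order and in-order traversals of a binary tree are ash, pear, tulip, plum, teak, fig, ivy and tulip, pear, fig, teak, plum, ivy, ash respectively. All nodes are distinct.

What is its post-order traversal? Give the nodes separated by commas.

The first element of pre-order is the root; it splits in-order into left and right subtrees.
Root ash: left subtree has 6 nodes {tulip, pear, fig, teak, plum, ivy}, right has 0 { }.
  Root pear: left subtree has 1 node {tulip}, right has 4 {fig, teak, plum, ivy}.
    Root plum: left subtree has 2 nodes {fig, teak}, right has 1 {ivy}.
      Root teak: left subtree has 1 node {fig}, right has 0 { }.

tulip, fig, teak, ivy, plum, pear, ash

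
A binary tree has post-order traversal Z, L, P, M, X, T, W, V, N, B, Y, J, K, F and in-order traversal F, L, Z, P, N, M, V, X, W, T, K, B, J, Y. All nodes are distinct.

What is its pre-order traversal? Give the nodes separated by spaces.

F K N P L Z V M W X T J B Y

The last element of post-order is the root; it splits in-order into left and right subtrees.
Root F: left subtree has 0 nodes { }, right has 13 {L, Z, P, N, M, V, X, W, T, K, B, J, Y}.
  Root K: left subtree has 9 nodes {L, Z, P, N, M, V, X, W, T}, right has 3 {B, J, Y}.
    Root N: left subtree has 3 nodes {L, Z, P}, right has 5 {M, V, X, W, T}.
      Root P: left subtree has 2 nodes {L, Z}, right has 0 { }.
        Root L: left subtree has 0 nodes { }, right has 1 {Z}.
      Root V: left subtree has 1 node {M}, right has 3 {X, W, T}.
        Root W: left subtree has 1 node {X}, right has 1 {T}.
    Root J: left subtree has 1 node {B}, right has 1 {Y}.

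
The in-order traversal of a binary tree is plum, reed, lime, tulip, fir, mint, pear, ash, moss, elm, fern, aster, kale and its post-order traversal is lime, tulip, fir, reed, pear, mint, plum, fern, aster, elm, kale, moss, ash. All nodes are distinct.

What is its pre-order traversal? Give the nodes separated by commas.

ash, plum, mint, reed, fir, tulip, lime, pear, moss, kale, elm, aster, fern

The last element of post-order is the root; it splits in-order into left and right subtrees.
Root ash: left subtree has 7 nodes {plum, reed, lime, tulip, fir, mint, pear}, right has 5 {moss, elm, fern, aster, kale}.
  Root plum: left subtree has 0 nodes { }, right has 6 {reed, lime, tulip, fir, mint, pear}.
    Root mint: left subtree has 4 nodes {reed, lime, tulip, fir}, right has 1 {pear}.
      Root reed: left subtree has 0 nodes { }, right has 3 {lime, tulip, fir}.
        Root fir: left subtree has 2 nodes {lime, tulip}, right has 0 { }.
          Root tulip: left subtree has 1 node {lime}, right has 0 { }.
  Root moss: left subtree has 0 nodes { }, right has 4 {elm, fern, aster, kale}.
    Root kale: left subtree has 3 nodes {elm, fern, aster}, right has 0 { }.
      Root elm: left subtree has 0 nodes { }, right has 2 {fern, aster}.
        Root aster: left subtree has 1 node {fern}, right has 0 { }.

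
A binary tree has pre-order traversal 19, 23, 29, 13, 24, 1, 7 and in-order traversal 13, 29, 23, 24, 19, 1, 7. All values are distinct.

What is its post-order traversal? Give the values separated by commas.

The first element of pre-order is the root; it splits in-order into left and right subtrees.
Root 19: left subtree has 4 nodes {13, 29, 23, 24}, right has 2 {1, 7}.
  Root 23: left subtree has 2 nodes {13, 29}, right has 1 {24}.
    Root 29: left subtree has 1 node {13}, right has 0 { }.
  Root 1: left subtree has 0 nodes { }, right has 1 {7}.

13, 29, 24, 23, 7, 1, 19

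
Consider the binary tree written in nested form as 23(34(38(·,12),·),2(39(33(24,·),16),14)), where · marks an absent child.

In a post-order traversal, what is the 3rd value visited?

Post-order visits the left subtree, then the right subtree, then the node.
At 23: go left to 34.
  At 34: go left to 38.
    At 38: no left child.
    At 38: go right to 12.
      12 is a leaf — visit 12.
    Visit 38.
  At 34: no right child.
  Visit 34.
At 23: go right to 2.
  At 2: go left to 39.
    At 39: go left to 33.
      At 33: go left to 24.
        24 is a leaf — visit 24.
      At 33: no right child.
      Visit 33.
    At 39: go right to 16.
      16 is a leaf — visit 16.
    Visit 39.
  At 2: go right to 14.
    14 is a leaf — visit 14.
  Visit 2.
Visit 23.
Full post-order sequence: 12, 38, 34, 24, 33, 16, 39, 14, 2, 23.

34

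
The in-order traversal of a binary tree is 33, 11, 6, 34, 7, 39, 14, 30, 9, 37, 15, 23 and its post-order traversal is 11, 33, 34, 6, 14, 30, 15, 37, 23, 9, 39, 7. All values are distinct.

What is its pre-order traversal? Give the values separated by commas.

The last element of post-order is the root; it splits in-order into left and right subtrees.
Root 7: left subtree has 4 nodes {33, 11, 6, 34}, right has 7 {39, 14, 30, 9, 37, 15, 23}.
  Root 6: left subtree has 2 nodes {33, 11}, right has 1 {34}.
    Root 33: left subtree has 0 nodes { }, right has 1 {11}.
  Root 39: left subtree has 0 nodes { }, right has 6 {14, 30, 9, 37, 15, 23}.
    Root 9: left subtree has 2 nodes {14, 30}, right has 3 {37, 15, 23}.
      Root 30: left subtree has 1 node {14}, right has 0 { }.
      Root 23: left subtree has 2 nodes {37, 15}, right has 0 { }.
        Root 37: left subtree has 0 nodes { }, right has 1 {15}.

7, 6, 33, 11, 34, 39, 9, 30, 14, 23, 37, 15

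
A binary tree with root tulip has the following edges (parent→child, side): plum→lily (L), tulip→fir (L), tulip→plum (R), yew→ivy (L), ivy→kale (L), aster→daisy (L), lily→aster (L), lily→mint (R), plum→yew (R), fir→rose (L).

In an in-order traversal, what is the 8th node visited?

plum

In-order visits the left subtree, then the node, then the right subtree.
At tulip: go left to fir.
  At fir: go left to rose.
    rose is a leaf — visit rose.
  Visit fir.
  At fir: no right child.
Visit tulip.
At tulip: go right to plum.
  At plum: go left to lily.
    At lily: go left to aster.
      At aster: go left to daisy.
        daisy is a leaf — visit daisy.
      Visit aster.
      At aster: no right child.
    Visit lily.
    At lily: go right to mint.
      mint is a leaf — visit mint.
  Visit plum.
  At plum: go right to yew.
    At yew: go left to ivy.
      At ivy: go left to kale.
        kale is a leaf — visit kale.
      Visit ivy.
      At ivy: no right child.
    Visit yew.
    At yew: no right child.
Full in-order sequence: rose, fir, tulip, daisy, aster, lily, mint, plum, kale, ivy, yew.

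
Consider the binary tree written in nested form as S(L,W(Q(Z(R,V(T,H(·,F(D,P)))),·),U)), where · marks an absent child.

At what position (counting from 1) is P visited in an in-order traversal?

In-order visits the left subtree, then the node, then the right subtree.
At S: go left to L.
  L is a leaf — visit L.
Visit S.
At S: go right to W.
  At W: go left to Q.
    At Q: go left to Z.
      At Z: go left to R.
        R is a leaf — visit R.
      Visit Z.
      At Z: go right to V.
        At V: go left to T.
          T is a leaf — visit T.
        Visit V.
        At V: go right to H.
          At H: no left child.
          Visit H.
          At H: go right to F.
            At F: go left to D.
              D is a leaf — visit D.
            Visit F.
            At F: go right to P.
              P is a leaf — visit P.
    Visit Q.
    At Q: no right child.
  Visit W.
  At W: go right to U.
    U is a leaf — visit U.
Full in-order sequence: L, S, R, Z, T, V, H, D, F, P, Q, W, U.

10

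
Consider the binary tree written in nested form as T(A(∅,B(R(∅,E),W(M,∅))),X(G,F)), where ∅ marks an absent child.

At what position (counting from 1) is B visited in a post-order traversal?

5

Post-order visits the left subtree, then the right subtree, then the node.
At T: go left to A.
  At A: no left child.
  At A: go right to B.
    At B: go left to R.
      At R: no left child.
      At R: go right to E.
        E is a leaf — visit E.
      Visit R.
    At B: go right to W.
      At W: go left to M.
        M is a leaf — visit M.
      At W: no right child.
      Visit W.
    Visit B.
  Visit A.
At T: go right to X.
  At X: go left to G.
    G is a leaf — visit G.
  At X: go right to F.
    F is a leaf — visit F.
  Visit X.
Visit T.
Full post-order sequence: E, R, M, W, B, A, G, F, X, T.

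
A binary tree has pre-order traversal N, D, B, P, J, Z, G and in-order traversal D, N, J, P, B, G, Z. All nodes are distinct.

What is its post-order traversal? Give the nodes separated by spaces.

D J P G Z B N

The first element of pre-order is the root; it splits in-order into left and right subtrees.
Root N: left subtree has 1 node {D}, right has 5 {J, P, B, G, Z}.
  Root B: left subtree has 2 nodes {J, P}, right has 2 {G, Z}.
    Root P: left subtree has 1 node {J}, right has 0 { }.
    Root Z: left subtree has 1 node {G}, right has 0 { }.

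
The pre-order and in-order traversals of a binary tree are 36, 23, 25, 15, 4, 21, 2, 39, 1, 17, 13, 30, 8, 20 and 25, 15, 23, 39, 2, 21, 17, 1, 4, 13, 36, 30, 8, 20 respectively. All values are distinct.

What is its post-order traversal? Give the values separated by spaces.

15 25 39 2 17 1 21 13 4 23 20 8 30 36

The first element of pre-order is the root; it splits in-order into left and right subtrees.
Root 36: left subtree has 10 nodes {25, 15, 23, 39, 2, 21, 17, 1, 4, 13}, right has 3 {30, 8, 20}.
  Root 23: left subtree has 2 nodes {25, 15}, right has 7 {39, 2, 21, 17, 1, 4, 13}.
    Root 25: left subtree has 0 nodes { }, right has 1 {15}.
    Root 4: left subtree has 5 nodes {39, 2, 21, 17, 1}, right has 1 {13}.
      Root 21: left subtree has 2 nodes {39, 2}, right has 2 {17, 1}.
        Root 2: left subtree has 1 node {39}, right has 0 { }.
        Root 1: left subtree has 1 node {17}, right has 0 { }.
  Root 30: left subtree has 0 nodes { }, right has 2 {8, 20}.
    Root 8: left subtree has 0 nodes { }, right has 1 {20}.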